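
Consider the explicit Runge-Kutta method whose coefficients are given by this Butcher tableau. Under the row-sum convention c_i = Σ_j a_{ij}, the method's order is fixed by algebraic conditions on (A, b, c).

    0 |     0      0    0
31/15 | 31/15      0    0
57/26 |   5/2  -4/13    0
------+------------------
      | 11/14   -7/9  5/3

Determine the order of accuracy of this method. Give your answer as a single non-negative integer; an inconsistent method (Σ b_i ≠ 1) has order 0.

0

b = (11/14, -7/9, 5/3)
c = (0, 31/15, 57/26)
Ac = (0, 0, -124/195)
Σ b_i: 11/14·1 + (-7/9)·1 + 5/3·1 = 211/126 ≠ 1 ⇒ order 0.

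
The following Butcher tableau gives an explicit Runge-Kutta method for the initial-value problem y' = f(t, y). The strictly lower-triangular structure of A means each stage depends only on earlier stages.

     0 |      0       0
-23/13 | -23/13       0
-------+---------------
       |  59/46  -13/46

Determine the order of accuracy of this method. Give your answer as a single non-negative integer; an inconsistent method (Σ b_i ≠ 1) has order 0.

2

b = (59/46, -13/46)
c = (0, -23/13)
Σ b_i: 59/46·1 + (-13/46)·1 = 1 ✓
b·c: (-13/46)·(-23/13) = 1/2 ✓; 2 stages ⇒ order 2.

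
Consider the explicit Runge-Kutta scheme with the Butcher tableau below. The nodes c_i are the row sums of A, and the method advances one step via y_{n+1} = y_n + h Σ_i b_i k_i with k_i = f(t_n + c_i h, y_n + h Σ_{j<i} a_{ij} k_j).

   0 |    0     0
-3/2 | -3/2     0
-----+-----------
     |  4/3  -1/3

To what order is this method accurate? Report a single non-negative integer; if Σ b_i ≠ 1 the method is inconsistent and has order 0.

b = (4/3, -1/3)
c = (0, -3/2)
Σ b_i: 4/3·1 + (-1/3)·1 = 1 ✓
b·c: (-1/3)·(-3/2) = 1/2 ✓; 2 stages ⇒ order 2.

2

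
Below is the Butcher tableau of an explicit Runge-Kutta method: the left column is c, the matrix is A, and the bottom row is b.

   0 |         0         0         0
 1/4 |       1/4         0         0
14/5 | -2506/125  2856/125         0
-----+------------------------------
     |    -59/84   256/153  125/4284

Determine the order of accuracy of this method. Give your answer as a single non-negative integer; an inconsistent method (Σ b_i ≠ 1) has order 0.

3

b = (-59/84, 256/153, 125/4284)
c = (0, 1/4, 14/5)
Ac = (0, 0, 714/125)
Σ b_i: (-59/84)·1 + 256/153·1 + 125/4284·1 = 1 ✓
b·c: 256/153·1/4 + 125/4284·14/5 = 1/2 ✓
b·c²: 256/153·1/16 + 125/4284·196/25 = 1/3 ✓
b·Ac: 125/4284·714/125 = 1/6 ✓; 3 stages ⇒ order 3.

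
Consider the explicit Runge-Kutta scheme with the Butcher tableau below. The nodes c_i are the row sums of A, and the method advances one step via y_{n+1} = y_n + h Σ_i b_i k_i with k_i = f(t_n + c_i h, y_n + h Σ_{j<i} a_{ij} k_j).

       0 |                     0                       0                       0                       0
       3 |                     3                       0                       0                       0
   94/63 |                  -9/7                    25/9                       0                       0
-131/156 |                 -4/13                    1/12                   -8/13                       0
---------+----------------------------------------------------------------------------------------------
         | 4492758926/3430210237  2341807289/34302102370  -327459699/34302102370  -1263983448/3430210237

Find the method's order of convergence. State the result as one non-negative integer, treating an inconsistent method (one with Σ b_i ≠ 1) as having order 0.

b = (4492758926/3430210237, 2341807289/34302102370, -327459699/34302102370, -1263983448/3430210237)
c = (0, 3, 94/63, -131/156)
Ac = (0, 0, 25/3, -2189/3276)
Σ b_i: 4492758926/3430210237·1 + 2341807289/34302102370·1 + (-327459699/34302102370)·1 + (-1263983448/3430210237)·1 = 1 ✓
b·c: 2341807289/34302102370·3 + (-327459699/34302102370)·94/63 + (-1263983448/3430210237)·(-131/156) = 1/2 ✓
b·c²: 2341807289/34302102370·9 + (-327459699/34302102370)·8836/3969 + (-1263983448/3430210237)·17161/24336 = 1/3 ✓
b·Ac: (-327459699/34302102370)·25/3 + (-1263983448/3430210237)·(-2189/3276) = 1/6 ✓
b·c³: 2341807289/34302102370·27 + (-327459699/34302102370)·830584/250047 + (-1263983448/3430210237)·(-2248091/3796416) = 19550950525669/9632030345496 ≠ 1/4 ⇒ order 3.
b·(c∘Ac): (-327459699/34302102370)·2350/189 + (-1263983448/3430210237)·286759/511056 = -20095083851/61743784266 ≠ 1/8
b·Ac²: (-327459699/34302102370)·25 + (-1263983448/3430210237)·(-127961/206388) = -13221236087/1296619469586 ≠ 1/12
b·A²c: (-1263983448/3430210237)·(-200/39) = 6481966400/3430210237 ≠ 1/24

3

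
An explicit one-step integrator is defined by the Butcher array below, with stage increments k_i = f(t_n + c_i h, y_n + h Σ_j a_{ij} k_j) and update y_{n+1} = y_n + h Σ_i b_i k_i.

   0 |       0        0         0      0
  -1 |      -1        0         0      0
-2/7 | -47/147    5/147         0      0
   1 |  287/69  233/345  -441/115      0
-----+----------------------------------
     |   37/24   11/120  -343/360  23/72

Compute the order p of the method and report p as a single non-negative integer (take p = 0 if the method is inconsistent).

4

b = (37/24, 11/120, -343/360, 23/72)
c = (0, -1, -2/7, 1)
Ac = (0, 0, -5/147, 29/69)
Σ b_i: 37/24·1 + 11/120·1 + (-343/360)·1 + 23/72·1 = 1 ✓
b·c: 11/120·(-1) + (-343/360)·(-2/7) + 23/72·1 = 1/2 ✓
b·c²: 11/120·1 + (-343/360)·4/49 + 23/72·1 = 1/3 ✓
b·Ac: (-343/360)·(-5/147) + 23/72·29/69 = 1/6 ✓
b·c³: 11/120·(-1) + (-343/360)·(-8/343) + 23/72·1 = 1/4 ✓
b·(c∘Ac): (-343/360)·10/1029 + 23/72·29/69 = 1/8 ✓
b·Ac²: (-343/360)·5/147 + 23/72·25/69 = 1/12 ✓
b·A²c: 23/72·3/23 = 1/24 ✓; 4 stages ⇒ order 4.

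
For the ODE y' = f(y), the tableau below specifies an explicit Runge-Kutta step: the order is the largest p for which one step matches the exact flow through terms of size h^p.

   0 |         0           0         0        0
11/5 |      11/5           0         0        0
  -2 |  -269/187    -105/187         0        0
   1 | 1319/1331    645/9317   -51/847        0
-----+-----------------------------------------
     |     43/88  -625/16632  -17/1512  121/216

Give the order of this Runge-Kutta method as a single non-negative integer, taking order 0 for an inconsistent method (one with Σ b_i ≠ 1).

4

b = (43/88, -625/16632, -17/1512, 121/216)
c = (0, 11/5, -2, 1)
Ac = (0, 0, -21/17, 3/11)
Σ b_i: 43/88·1 + (-625/16632)·1 + (-17/1512)·1 + 121/216·1 = 1 ✓
b·c: (-625/16632)·11/5 + (-17/1512)·(-2) + 121/216·1 = 1/2 ✓
b·c²: (-625/16632)·121/25 + (-17/1512)·4 + 121/216·1 = 1/3 ✓
b·Ac: (-17/1512)·(-21/17) + 121/216·3/11 = 1/6 ✓
b·c³: (-625/16632)·1331/125 + (-17/1512)·(-8) + 121/216·1 = 1/4 ✓
b·(c∘Ac): (-17/1512)·42/17 + 121/216·3/11 = 1/8 ✓
b·Ac²: (-17/1512)·(-231/85) + 121/216·57/605 = 1/12 ✓
b·A²c: 121/216·9/121 = 1/24 ✓; 4 stages ⇒ order 4.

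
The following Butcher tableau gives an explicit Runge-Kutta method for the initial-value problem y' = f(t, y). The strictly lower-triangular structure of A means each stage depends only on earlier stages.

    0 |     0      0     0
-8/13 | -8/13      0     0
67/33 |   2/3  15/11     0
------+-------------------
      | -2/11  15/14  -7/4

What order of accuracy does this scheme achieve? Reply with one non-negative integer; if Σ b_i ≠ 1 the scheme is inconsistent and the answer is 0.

b = (-2/11, 15/14, -7/4)
c = (0, -8/13, 67/33)
Ac = (0, 0, -120/143)
Σ b_i: (-2/11)·1 + 15/14·1 + (-7/4)·1 = -265/308 ≠ 1 ⇒ order 0.

0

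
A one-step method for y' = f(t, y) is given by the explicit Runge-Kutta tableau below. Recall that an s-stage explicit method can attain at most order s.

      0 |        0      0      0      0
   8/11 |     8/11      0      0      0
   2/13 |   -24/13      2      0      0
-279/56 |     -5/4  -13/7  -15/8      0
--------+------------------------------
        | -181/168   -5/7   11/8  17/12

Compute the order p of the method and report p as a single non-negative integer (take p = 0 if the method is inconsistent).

b = (-181/168, -5/7, 11/8, 17/12)
c = (0, 8/11, 2/13, -279/56)
Ac = (0, 0, 16/11, -6563/4004)
Σ b_i: (-181/168)·1 + (-5/7)·1 + 11/8·1 + 17/12·1 = 1 ✓
b·c: (-5/7)·8/11 + 11/8·2/13 + 17/12·(-279/56) = -235947/32032 ≠ 1/2 ⇒ order 1.

1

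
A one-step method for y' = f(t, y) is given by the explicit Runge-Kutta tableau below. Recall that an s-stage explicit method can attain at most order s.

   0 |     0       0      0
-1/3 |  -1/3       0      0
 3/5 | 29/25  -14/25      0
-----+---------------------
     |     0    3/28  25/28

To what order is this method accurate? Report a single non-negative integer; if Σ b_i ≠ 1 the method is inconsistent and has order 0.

b = (0, 3/28, 25/28)
c = (0, -1/3, 3/5)
Ac = (0, 0, 14/75)
Σ b_i: 3/28·1 + 25/28·1 = 1 ✓
b·c: 3/28·(-1/3) + 25/28·3/5 = 1/2 ✓
b·c²: 3/28·1/9 + 25/28·9/25 = 1/3 ✓
b·Ac: 25/28·14/75 = 1/6 ✓; 3 stages ⇒ order 3.

3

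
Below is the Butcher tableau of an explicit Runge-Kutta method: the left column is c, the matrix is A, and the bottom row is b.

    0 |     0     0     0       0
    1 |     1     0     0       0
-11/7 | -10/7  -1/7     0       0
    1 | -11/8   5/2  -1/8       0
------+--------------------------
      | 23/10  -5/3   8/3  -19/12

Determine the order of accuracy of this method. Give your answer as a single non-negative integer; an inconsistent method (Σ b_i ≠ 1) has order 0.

b = (23/10, -5/3, 8/3, -19/12)
c = (0, 1, -11/7, 1)
Ac = (0, 0, -1/7, 151/56)
Σ b_i: 23/10·1 + (-5/3)·1 + 8/3·1 + (-19/12)·1 = 103/60 ≠ 1 ⇒ order 0.

0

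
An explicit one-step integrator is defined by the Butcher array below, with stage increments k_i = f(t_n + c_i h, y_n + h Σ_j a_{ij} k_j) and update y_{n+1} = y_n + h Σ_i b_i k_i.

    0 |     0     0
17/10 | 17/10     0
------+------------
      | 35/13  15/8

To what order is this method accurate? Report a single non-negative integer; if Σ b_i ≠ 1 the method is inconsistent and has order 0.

b = (35/13, 15/8)
c = (0, 17/10)
Σ b_i: 35/13·1 + 15/8·1 = 475/104 ≠ 1 ⇒ order 0.

0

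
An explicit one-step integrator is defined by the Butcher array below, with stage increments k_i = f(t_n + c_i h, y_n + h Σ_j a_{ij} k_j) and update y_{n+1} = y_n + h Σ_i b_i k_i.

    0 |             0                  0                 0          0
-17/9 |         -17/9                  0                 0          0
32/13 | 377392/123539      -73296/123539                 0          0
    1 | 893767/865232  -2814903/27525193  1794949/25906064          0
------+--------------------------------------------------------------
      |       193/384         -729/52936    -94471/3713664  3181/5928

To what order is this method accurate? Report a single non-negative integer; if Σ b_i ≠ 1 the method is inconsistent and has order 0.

4

b = (193/384, -729/52936, -94471/3713664, 3181/5928)
c = (0, -17/9, 32/13, 1)
Ac = (0, 0, 8144/7267, 1157/3181)
Σ b_i: 193/384·1 + (-729/52936)·1 + (-94471/3713664)·1 + 3181/5928·1 = 1 ✓
b·c: (-729/52936)·(-17/9) + (-94471/3713664)·32/13 + 3181/5928·1 = 1/2 ✓
b·c²: (-729/52936)·289/81 + (-94471/3713664)·1024/169 + 3181/5928·1 = 1/3 ✓
b·Ac: (-94471/3713664)·8144/7267 + 3181/5928·1157/3181 = 1/6 ✓
b·c³: (-729/52936)·(-4913/729) + (-94471/3713664)·32768/2197 + 3181/5928·1 = 1/4 ✓
b·(c∘Ac): (-94471/3713664)·260608/94471 + 3181/5928·1157/3181 = 1/8 ✓
b·Ac²: (-94471/3713664)·(-138448/65403) + 3181/5928·1573/28629 = 1/12 ✓
b·A²c: 3181/5928·247/3181 = 1/24 ✓; 4 stages ⇒ order 4.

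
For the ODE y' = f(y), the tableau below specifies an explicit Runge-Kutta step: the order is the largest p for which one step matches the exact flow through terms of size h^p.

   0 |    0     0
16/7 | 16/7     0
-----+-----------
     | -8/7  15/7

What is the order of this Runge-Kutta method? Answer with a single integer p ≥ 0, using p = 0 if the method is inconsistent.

1

b = (-8/7, 15/7)
c = (0, 16/7)
Σ b_i: (-8/7)·1 + 15/7·1 = 1 ✓
b·c: 15/7·16/7 = 240/49 ≠ 1/2 ⇒ order 1.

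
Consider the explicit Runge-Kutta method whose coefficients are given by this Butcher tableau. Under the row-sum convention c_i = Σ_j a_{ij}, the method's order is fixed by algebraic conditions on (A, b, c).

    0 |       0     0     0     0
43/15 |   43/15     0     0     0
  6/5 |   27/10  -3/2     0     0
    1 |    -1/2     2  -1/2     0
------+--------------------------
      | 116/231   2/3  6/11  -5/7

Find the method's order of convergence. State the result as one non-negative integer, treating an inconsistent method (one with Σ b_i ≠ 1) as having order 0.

1

b = (116/231, 2/3, 6/11, -5/7)
c = (0, 43/15, 6/5, 1)
Ac = (0, 0, -43/10, 77/15)
Σ b_i: 116/231·1 + 2/3·1 + 6/11·1 + (-5/7)·1 = 1 ✓
b·c: 2/3·43/15 + 6/11·6/5 + (-5/7)·1 = 1283/693 ≠ 1/2 ⇒ order 1.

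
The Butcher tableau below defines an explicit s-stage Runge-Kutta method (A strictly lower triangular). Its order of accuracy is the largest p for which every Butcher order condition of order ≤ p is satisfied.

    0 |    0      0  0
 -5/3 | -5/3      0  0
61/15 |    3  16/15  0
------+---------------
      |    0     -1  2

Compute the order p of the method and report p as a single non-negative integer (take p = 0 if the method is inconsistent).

1

b = (0, -1, 2)
c = (0, -5/3, 61/15)
Ac = (0, 0, -16/9)
Σ b_i: (-1)·1 + 2·1 = 1 ✓
b·c: (-1)·(-5/3) + 2·61/15 = 49/5 ≠ 1/2 ⇒ order 1.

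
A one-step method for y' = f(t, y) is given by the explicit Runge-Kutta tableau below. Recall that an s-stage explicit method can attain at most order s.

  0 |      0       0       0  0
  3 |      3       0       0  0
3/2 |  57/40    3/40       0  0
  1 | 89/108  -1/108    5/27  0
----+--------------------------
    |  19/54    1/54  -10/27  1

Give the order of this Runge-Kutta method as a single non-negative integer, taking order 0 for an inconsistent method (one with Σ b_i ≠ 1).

b = (19/54, 1/54, -10/27, 1)
c = (0, 3, 3/2, 1)
Ac = (0, 0, 9/40, 1/4)
Σ b_i: 19/54·1 + 1/54·1 + (-10/27)·1 + 1·1 = 1 ✓
b·c: 1/54·3 + (-10/27)·3/2 + 1·1 = 1/2 ✓
b·c²: 1/54·9 + (-10/27)·9/4 + 1·1 = 1/3 ✓
b·Ac: (-10/27)·9/40 + 1·1/4 = 1/6 ✓
b·c³: 1/54·27 + (-10/27)·27/8 + 1·1 = 1/4 ✓
b·(c∘Ac): (-10/27)·27/80 + 1·1/4 = 1/8 ✓
b·Ac²: (-10/27)·27/40 + 1·1/3 = 1/12 ✓
b·A²c: 1·1/24 = 1/24 ✓; 4 stages ⇒ order 4.

4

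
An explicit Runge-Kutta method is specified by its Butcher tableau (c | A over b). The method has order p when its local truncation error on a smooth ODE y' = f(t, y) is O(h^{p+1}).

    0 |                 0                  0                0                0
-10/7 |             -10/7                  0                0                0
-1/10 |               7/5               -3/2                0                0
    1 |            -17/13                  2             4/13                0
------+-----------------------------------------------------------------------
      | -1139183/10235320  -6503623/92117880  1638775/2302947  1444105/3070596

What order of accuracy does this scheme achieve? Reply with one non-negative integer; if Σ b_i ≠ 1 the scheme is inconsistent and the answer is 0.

3

b = (-1139183/10235320, -6503623/92117880, 1638775/2302947, 1444105/3070596)
c = (0, -10/7, -1/10, 1)
Ac = (0, 0, 15/7, -1314/455)
Σ b_i: (-1139183/10235320)·1 + (-6503623/92117880)·1 + 1638775/2302947·1 + 1444105/3070596·1 = 1 ✓
b·c: (-6503623/92117880)·(-10/7) + 1638775/2302947·(-1/10) + 1444105/3070596·1 = 1/2 ✓
b·c²: (-6503623/92117880)·100/49 + 1638775/2302947·1/100 + 1444105/3070596·1 = 1/3 ✓
b·Ac: 1638775/2302947·15/7 + 1444105/3070596·(-1314/455) = 1/6 ✓
b·c³: (-6503623/92117880)·(-1000/343) + 1638775/2302947·(-1/1000) + 1444105/3070596·1 = 20739533/30705960 ≠ 1/4 ⇒ order 3.
b·(c∘Ac): 1638775/2302947·(-3/14) + 1444105/3070596·(-1314/455) = -8117672/5373543 ≠ 1/8
b·Ac²: 1638775/2302947·(-150/49) + 1444105/3070596·65049/15925 = -27654481/107470860 ≠ 1/12
b·A²c: 1444105/3070596·60/91 = 555425/1791181 ≠ 1/24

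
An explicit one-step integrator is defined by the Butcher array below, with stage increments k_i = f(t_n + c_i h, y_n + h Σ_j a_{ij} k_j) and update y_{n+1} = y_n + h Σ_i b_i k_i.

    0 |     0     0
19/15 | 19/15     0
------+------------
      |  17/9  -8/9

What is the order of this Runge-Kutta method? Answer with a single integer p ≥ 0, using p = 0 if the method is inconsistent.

1

b = (17/9, -8/9)
c = (0, 19/15)
Σ b_i: 17/9·1 + (-8/9)·1 = 1 ✓
b·c: (-8/9)·19/15 = -152/135 ≠ 1/2 ⇒ order 1.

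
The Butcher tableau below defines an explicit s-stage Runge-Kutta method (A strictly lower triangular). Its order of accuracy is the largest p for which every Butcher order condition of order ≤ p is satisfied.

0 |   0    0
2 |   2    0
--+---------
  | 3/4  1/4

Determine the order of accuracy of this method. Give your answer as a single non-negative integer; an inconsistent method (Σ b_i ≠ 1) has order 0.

b = (3/4, 1/4)
c = (0, 2)
Σ b_i: 3/4·1 + 1/4·1 = 1 ✓
b·c: 1/4·2 = 1/2 ✓; 2 stages ⇒ order 2.

2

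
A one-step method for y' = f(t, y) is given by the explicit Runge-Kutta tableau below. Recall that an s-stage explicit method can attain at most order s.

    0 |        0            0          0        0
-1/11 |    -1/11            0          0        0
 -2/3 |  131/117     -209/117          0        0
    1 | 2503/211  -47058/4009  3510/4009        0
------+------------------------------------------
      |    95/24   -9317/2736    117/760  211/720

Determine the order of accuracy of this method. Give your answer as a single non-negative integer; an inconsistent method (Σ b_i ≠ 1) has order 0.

b = (95/24, -9317/2736, 117/760, 211/720)
c = (0, -1/11, -2/3, 1)
Ac = (0, 0, 19/117, 102/211)
Σ b_i: 95/24·1 + (-9317/2736)·1 + 117/760·1 + 211/720·1 = 1 ✓
b·c: (-9317/2736)·(-1/11) + 117/760·(-2/3) + 211/720·1 = 1/2 ✓
b·c²: (-9317/2736)·1/121 + 117/760·4/9 + 211/720·1 = 1/3 ✓
b·Ac: 117/760·19/117 + 211/720·102/211 = 1/6 ✓
b·c³: (-9317/2736)·(-1/1331) + 117/760·(-8/27) + 211/720·1 = 1/4 ✓
b·(c∘Ac): 117/760·(-38/351) + 211/720·102/211 = 1/8 ✓
b·Ac²: 117/760·(-19/1287) + 211/720·678/2321 = 1/12 ✓
b·A²c: 211/720·30/211 = 1/24 ✓; 4 stages ⇒ order 4.

4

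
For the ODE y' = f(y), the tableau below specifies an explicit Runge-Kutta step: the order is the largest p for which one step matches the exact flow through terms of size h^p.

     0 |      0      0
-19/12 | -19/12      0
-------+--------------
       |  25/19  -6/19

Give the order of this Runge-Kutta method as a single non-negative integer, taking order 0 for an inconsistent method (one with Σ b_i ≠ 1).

2

b = (25/19, -6/19)
c = (0, -19/12)
Σ b_i: 25/19·1 + (-6/19)·1 = 1 ✓
b·c: (-6/19)·(-19/12) = 1/2 ✓; 2 stages ⇒ order 2.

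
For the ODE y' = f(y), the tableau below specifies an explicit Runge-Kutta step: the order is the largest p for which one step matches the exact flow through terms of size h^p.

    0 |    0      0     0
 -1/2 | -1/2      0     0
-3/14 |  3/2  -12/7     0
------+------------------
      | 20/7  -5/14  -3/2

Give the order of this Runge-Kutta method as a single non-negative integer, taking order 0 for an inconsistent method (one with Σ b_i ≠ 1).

b = (20/7, -5/14, -3/2)
c = (0, -1/2, -3/14)
Ac = (0, 0, 6/7)
Σ b_i: 20/7·1 + (-5/14)·1 + (-3/2)·1 = 1 ✓
b·c: (-5/14)·(-1/2) + (-3/2)·(-3/14) = 1/2 ✓
b·c²: (-5/14)·1/4 + (-3/2)·9/196 = -31/196 ≠ 1/3 ⇒ order 2.
b·Ac: (-3/2)·6/7 = -9/7 ≠ 1/6

2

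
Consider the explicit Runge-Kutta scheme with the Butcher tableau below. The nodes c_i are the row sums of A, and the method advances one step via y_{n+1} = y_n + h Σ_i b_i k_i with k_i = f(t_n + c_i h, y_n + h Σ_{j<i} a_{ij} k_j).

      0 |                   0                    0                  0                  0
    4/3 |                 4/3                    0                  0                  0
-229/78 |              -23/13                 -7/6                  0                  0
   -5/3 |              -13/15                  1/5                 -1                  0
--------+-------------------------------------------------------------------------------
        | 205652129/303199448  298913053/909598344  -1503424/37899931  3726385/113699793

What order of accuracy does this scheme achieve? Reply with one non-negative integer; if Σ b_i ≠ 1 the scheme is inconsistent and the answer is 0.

3

b = (205652129/303199448, 298913053/909598344, -1503424/37899931, 3726385/113699793)
c = (0, 4/3, -229/78, -5/3)
Ac = (0, 0, -14/9, 1249/390)
Σ b_i: 205652129/303199448·1 + 298913053/909598344·1 + (-1503424/37899931)·1 + 3726385/113699793·1 = 1 ✓
b·c: 298913053/909598344·4/3 + (-1503424/37899931)·(-229/78) + 3726385/113699793·(-5/3) = 1/2 ✓
b·c²: 298913053/909598344·16/9 + (-1503424/37899931)·52441/6084 + 3726385/113699793·25/9 = 1/3 ✓
b·Ac: (-1503424/37899931)·(-14/9) + 3726385/113699793·1249/390 = 1/6 ✓
b·c³: 298913053/909598344·64/27 + (-1503424/37899931)·(-12008989/474552) + 3726385/113699793·(-125/27) = 803624311/492699103 ≠ 1/4 ⇒ order 3.
b·(c∘Ac): (-1503424/37899931)·1603/351 + 3726385/113699793·(-1249/234) = -242929031/682198758 ≠ 1/8
b·Ac²: (-1503424/37899931)·(-56/27) + 3726385/113699793·(-251389/30420) = -3344636431/17737167708 ≠ 1/12
b·A²c: 3726385/113699793·14/9 = 52169390/1023298137 ≠ 1/24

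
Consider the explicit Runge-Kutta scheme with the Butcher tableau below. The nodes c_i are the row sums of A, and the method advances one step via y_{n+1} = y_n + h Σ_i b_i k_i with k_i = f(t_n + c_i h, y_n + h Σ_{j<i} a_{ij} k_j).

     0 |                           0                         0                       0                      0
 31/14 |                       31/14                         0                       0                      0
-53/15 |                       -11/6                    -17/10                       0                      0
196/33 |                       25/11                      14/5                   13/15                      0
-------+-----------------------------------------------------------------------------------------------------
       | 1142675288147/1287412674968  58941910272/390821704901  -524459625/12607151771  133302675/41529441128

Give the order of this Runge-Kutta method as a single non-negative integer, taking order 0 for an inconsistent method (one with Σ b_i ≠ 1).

3

b = (1142675288147/1287412674968, 58941910272/390821704901, -524459625/12607151771, 133302675/41529441128)
c = (0, 31/14, -53/15, 196/33)
Ac = (0, 0, -527/140, 706/225)
Σ b_i: 1142675288147/1287412674968·1 + 58941910272/390821704901·1 + (-524459625/12607151771)·1 + 133302675/41529441128·1 = 1 ✓
b·c: 58941910272/390821704901·31/14 + (-524459625/12607151771)·(-53/15) + 133302675/41529441128·196/33 = 1/2 ✓
b·c²: 58941910272/390821704901·961/196 + (-524459625/12607151771)·2809/225 + 133302675/41529441128·38416/1089 = 1/3 ✓
b·Ac: (-524459625/12607151771)·(-527/140) + 133302675/41529441128·706/225 = 1/6 ✓
b·c³: 58941910272/390821704901·29791/2744 + (-524459625/12607151771)·(-148877/3375) + 133302675/41529441128·7529536/35937 = 304314373465/73418119137 ≠ 1/4 ⇒ order 3.
b·(c∘Ac): (-524459625/12607151771)·27931/2100 + 133302675/41529441128·138376/7425 = -92223131813/186882485076 ≠ 1/8
b·Ac²: (-524459625/12607151771)·(-16337/1960) + 133302675/41529441128·1159913/47250 = 11133696002147/26163547910640 ≠ 1/12
b·A²c: 133302675/41529441128·(-6851/2100) = -12176755019/1162824351584 ≠ 1/24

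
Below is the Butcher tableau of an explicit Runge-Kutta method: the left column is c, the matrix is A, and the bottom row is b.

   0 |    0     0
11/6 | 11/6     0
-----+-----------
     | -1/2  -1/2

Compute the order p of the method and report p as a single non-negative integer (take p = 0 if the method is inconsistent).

0

b = (-1/2, -1/2)
c = (0, 11/6)
Σ b_i: (-1/2)·1 + (-1/2)·1 = -1 ≠ 1 ⇒ order 0.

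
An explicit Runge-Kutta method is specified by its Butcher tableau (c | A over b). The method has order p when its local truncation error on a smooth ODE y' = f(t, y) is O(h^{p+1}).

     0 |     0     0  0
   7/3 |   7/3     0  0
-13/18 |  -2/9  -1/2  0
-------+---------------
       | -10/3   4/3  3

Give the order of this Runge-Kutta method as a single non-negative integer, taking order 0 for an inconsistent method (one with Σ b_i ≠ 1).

1

b = (-10/3, 4/3, 3)
c = (0, 7/3, -13/18)
Ac = (0, 0, -7/6)
Σ b_i: (-10/3)·1 + 4/3·1 + 3·1 = 1 ✓
b·c: 4/3·7/3 + 3·(-13/18) = 17/18 ≠ 1/2 ⇒ order 1.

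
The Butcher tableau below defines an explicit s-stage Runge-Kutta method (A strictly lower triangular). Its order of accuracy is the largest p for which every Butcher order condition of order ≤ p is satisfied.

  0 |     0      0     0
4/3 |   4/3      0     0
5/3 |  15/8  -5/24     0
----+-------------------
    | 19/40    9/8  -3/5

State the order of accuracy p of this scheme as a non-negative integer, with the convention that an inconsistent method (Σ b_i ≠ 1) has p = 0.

3

b = (19/40, 9/8, -3/5)
c = (0, 4/3, 5/3)
Ac = (0, 0, -5/18)
Σ b_i: 19/40·1 + 9/8·1 + (-3/5)·1 = 1 ✓
b·c: 9/8·4/3 + (-3/5)·5/3 = 1/2 ✓
b·c²: 9/8·16/9 + (-3/5)·25/9 = 1/3 ✓
b·Ac: (-3/5)·(-5/18) = 1/6 ✓; 3 stages ⇒ order 3.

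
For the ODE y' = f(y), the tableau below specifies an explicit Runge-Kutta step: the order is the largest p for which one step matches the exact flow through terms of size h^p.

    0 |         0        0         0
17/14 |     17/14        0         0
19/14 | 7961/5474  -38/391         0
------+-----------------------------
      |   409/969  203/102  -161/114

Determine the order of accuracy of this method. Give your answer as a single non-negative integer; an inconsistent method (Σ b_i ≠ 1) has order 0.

b = (409/969, 203/102, -161/114)
c = (0, 17/14, 19/14)
Ac = (0, 0, -19/161)
Σ b_i: 409/969·1 + 203/102·1 + (-161/114)·1 = 1 ✓
b·c: 203/102·17/14 + (-161/114)·19/14 = 1/2 ✓
b·c²: 203/102·289/196 + (-161/114)·361/196 = 1/3 ✓
b·Ac: (-161/114)·(-19/161) = 1/6 ✓; 3 stages ⇒ order 3.

3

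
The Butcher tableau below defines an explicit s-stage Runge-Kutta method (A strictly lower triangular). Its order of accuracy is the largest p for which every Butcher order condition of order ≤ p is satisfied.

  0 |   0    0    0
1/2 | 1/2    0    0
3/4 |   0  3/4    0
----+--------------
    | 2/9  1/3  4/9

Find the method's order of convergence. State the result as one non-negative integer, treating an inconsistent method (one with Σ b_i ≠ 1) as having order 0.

b = (2/9, 1/3, 4/9)
c = (0, 1/2, 3/4)
Ac = (0, 0, 3/8)
Σ b_i: 2/9·1 + 1/3·1 + 4/9·1 = 1 ✓
b·c: 1/3·1/2 + 4/9·3/4 = 1/2 ✓
b·c²: 1/3·1/4 + 4/9·9/16 = 1/3 ✓
b·Ac: 4/9·3/8 = 1/6 ✓; 3 stages ⇒ order 3.

3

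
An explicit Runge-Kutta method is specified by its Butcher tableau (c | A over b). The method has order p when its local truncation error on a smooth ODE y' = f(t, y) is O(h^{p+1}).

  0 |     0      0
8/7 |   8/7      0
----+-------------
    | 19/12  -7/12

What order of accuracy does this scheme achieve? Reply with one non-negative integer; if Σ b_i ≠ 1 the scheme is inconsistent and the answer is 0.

1

b = (19/12, -7/12)
c = (0, 8/7)
Σ b_i: 19/12·1 + (-7/12)·1 = 1 ✓
b·c: (-7/12)·8/7 = -2/3 ≠ 1/2 ⇒ order 1.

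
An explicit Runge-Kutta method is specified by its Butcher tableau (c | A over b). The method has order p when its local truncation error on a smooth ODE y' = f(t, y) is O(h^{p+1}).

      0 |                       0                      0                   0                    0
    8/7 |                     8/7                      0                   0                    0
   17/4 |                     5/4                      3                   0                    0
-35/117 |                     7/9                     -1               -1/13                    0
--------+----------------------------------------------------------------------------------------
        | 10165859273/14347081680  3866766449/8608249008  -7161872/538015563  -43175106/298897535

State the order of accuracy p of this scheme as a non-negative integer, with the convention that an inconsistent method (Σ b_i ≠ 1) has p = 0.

3

b = (10165859273/14347081680, 3866766449/8608249008, -7161872/538015563, -43175106/298897535)
c = (0, 8/7, 17/4, -35/117)
Ac = (0, 0, 24/7, -535/364)
Σ b_i: 10165859273/14347081680·1 + 3866766449/8608249008·1 + (-7161872/538015563)·1 + (-43175106/298897535)·1 = 1 ✓
b·c: 3866766449/8608249008·8/7 + (-7161872/538015563)·17/4 + (-43175106/298897535)·(-35/117) = 1/2 ✓
b·c²: 3866766449/8608249008·64/49 + (-7161872/538015563)·289/16 + (-43175106/298897535)·1225/13689 = 1/3 ✓
b·Ac: (-7161872/538015563)·24/7 + (-43175106/298897535)·(-535/364) = 1/6 ✓
b·c³: 3866766449/8608249008·512/343 + (-7161872/538015563)·4913/64 + (-43175106/298897535)·(-42875/1601613) = -68052443747/195837664932 ≠ 1/4 ⇒ order 3.
b·(c∘Ac): (-7161872/538015563)·102/7 + (-43175106/298897535)·2675/6084 = -646465651/2510739294 ≠ 1/8
b·Ac²: (-7161872/538015563)·192/49 + (-43175106/298897535)·(-27473/10192) = 16932719017/50214785880 ≠ 1/12
b·A²c: (-43175106/298897535)·(-24/91) = 79707888/2092282745 ≠ 1/24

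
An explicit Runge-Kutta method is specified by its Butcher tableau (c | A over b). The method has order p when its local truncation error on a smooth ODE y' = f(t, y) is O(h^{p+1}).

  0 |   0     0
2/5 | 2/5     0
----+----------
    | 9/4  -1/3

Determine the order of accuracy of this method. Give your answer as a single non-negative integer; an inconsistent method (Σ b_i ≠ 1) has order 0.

b = (9/4, -1/3)
c = (0, 2/5)
Σ b_i: 9/4·1 + (-1/3)·1 = 23/12 ≠ 1 ⇒ order 0.

0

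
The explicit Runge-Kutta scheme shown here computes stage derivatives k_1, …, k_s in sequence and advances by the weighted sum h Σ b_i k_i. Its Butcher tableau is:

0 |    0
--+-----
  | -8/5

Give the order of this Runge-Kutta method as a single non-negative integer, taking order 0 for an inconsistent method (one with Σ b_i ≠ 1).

b = (-8/5)
c = (0)
Σ b_i: (-8/5)·1 = -8/5 ≠ 1 ⇒ order 0.

0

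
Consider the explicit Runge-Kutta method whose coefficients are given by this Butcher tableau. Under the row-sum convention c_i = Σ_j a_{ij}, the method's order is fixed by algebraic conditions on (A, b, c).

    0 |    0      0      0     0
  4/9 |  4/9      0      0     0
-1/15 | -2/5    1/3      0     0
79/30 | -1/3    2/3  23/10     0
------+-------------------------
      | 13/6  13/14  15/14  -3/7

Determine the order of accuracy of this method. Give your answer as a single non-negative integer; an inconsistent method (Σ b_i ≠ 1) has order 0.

b = (13/6, 13/14, 15/14, -3/7)
c = (0, 4/9, -1/15, 79/30)
Ac = (0, 0, 4/27, 193/1350)
Σ b_i: 13/6·1 + 13/14·1 + 15/14·1 + (-3/7)·1 = 157/42 ≠ 1 ⇒ order 0.

0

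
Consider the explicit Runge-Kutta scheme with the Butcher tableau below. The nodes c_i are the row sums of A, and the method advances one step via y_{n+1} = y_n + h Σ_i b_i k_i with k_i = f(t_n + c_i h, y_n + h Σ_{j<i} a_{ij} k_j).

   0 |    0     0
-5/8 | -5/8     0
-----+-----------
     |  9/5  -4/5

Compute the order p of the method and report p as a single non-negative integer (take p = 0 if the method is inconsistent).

b = (9/5, -4/5)
c = (0, -5/8)
Σ b_i: 9/5·1 + (-4/5)·1 = 1 ✓
b·c: (-4/5)·(-5/8) = 1/2 ✓; 2 stages ⇒ order 2.

2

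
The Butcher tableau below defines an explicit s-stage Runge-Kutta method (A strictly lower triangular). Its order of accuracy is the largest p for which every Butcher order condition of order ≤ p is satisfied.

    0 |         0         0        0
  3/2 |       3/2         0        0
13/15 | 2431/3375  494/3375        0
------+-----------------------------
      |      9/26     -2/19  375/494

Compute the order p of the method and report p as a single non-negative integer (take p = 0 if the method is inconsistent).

3

b = (9/26, -2/19, 375/494)
c = (0, 3/2, 13/15)
Ac = (0, 0, 247/1125)
Σ b_i: 9/26·1 + (-2/19)·1 + 375/494·1 = 1 ✓
b·c: (-2/19)·3/2 + 375/494·13/15 = 1/2 ✓
b·c²: (-2/19)·9/4 + 375/494·169/225 = 1/3 ✓
b·Ac: 375/494·247/1125 = 1/6 ✓; 3 stages ⇒ order 3.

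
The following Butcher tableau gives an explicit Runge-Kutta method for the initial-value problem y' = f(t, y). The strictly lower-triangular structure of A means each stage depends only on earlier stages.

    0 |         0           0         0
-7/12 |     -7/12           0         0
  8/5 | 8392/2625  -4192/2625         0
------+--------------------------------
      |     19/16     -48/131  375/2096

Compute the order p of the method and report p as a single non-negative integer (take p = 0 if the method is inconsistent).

b = (19/16, -48/131, 375/2096)
c = (0, -7/12, 8/5)
Ac = (0, 0, 1048/1125)
Σ b_i: 19/16·1 + (-48/131)·1 + 375/2096·1 = 1 ✓
b·c: (-48/131)·(-7/12) + 375/2096·8/5 = 1/2 ✓
b·c²: (-48/131)·49/144 + 375/2096·64/25 = 1/3 ✓
b·Ac: 375/2096·1048/1125 = 1/6 ✓; 3 stages ⇒ order 3.

3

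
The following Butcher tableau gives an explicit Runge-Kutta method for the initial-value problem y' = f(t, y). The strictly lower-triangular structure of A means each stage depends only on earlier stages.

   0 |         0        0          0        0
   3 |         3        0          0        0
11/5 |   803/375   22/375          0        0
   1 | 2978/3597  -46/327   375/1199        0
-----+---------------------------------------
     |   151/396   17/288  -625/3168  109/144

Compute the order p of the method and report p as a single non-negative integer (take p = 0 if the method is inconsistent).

4

b = (151/396, 17/288, -625/3168, 109/144)
c = (0, 3, 11/5, 1)
Ac = (0, 0, 22/125, 29/109)
Σ b_i: 151/396·1 + 17/288·1 + (-625/3168)·1 + 109/144·1 = 1 ✓
b·c: 17/288·3 + (-625/3168)·11/5 + 109/144·1 = 1/2 ✓
b·c²: 17/288·9 + (-625/3168)·121/25 + 109/144·1 = 1/3 ✓
b·Ac: (-625/3168)·22/125 + 109/144·29/109 = 1/6 ✓
b·c³: 17/288·27 + (-625/3168)·1331/125 + 109/144·1 = 1/4 ✓
b·(c∘Ac): (-625/3168)·242/625 + 109/144·29/109 = 1/8 ✓
b·Ac²: (-625/3168)·66/125 + 109/144·27/109 = 1/12 ✓
b·A²c: 109/144·6/109 = 1/24 ✓; 4 stages ⇒ order 4.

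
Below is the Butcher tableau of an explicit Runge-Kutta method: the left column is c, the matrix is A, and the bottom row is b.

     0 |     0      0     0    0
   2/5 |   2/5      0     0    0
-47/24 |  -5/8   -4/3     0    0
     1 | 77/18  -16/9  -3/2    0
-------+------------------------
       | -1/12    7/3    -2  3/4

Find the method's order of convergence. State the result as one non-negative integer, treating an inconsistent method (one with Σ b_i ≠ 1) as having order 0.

1

b = (-1/12, 7/3, -2, 3/4)
c = (0, 2/5, -47/24, 1)
Ac = (0, 0, -8/15, 1603/720)
Σ b_i: (-1/12)·1 + 7/3·1 + (-2)·1 + 3/4·1 = 1 ✓
b·c: 7/3·2/5 + (-2)·(-47/24) + 3/4·1 = 28/5 ≠ 1/2 ⇒ order 1.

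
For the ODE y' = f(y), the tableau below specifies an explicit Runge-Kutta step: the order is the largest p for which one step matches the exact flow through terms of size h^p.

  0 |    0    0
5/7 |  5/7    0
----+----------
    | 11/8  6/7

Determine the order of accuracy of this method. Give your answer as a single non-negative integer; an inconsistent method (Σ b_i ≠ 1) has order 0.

0

b = (11/8, 6/7)
c = (0, 5/7)
Σ b_i: 11/8·1 + 6/7·1 = 125/56 ≠ 1 ⇒ order 0.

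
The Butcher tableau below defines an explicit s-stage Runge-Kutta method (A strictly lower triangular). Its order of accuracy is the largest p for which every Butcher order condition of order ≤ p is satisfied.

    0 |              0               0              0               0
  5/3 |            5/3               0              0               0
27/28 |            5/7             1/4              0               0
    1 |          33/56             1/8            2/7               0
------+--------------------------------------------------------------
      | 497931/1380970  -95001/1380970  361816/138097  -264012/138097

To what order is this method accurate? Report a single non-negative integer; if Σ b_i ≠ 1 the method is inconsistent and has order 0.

3

b = (497931/1380970, -95001/1380970, 361816/138097, -264012/138097)
c = (0, 5/3, 27/28, 1)
Ac = (0, 0, 5/12, 569/1176)
Σ b_i: 497931/1380970·1 + (-95001/1380970)·1 + 361816/138097·1 + (-264012/138097)·1 = 1 ✓
b·c: (-95001/1380970)·5/3 + 361816/138097·27/28 + (-264012/138097)·1 = 1/2 ✓
b·c²: (-95001/1380970)·25/9 + 361816/138097·729/784 + (-264012/138097)·1 = 1/3 ✓
b·Ac: 361816/138097·5/12 + (-264012/138097)·569/1176 = 1/6 ✓
b·c³: (-95001/1380970)·125/27 + 361816/138097·19683/21952 + (-264012/138097)·1 = 8277733/69600888 ≠ 1/4 ⇒ order 3.
b·(c∘Ac): 361816/138097·45/112 + (-264012/138097)·569/1176 = 17632/138097 ≠ 1/8
b·Ac²: 361816/138097·25/36 + (-264012/138097)·1892/3087 = 5635354/8700111 ≠ 1/12
b·A²c: (-264012/138097)·5/42 = -31430/138097 ≠ 1/24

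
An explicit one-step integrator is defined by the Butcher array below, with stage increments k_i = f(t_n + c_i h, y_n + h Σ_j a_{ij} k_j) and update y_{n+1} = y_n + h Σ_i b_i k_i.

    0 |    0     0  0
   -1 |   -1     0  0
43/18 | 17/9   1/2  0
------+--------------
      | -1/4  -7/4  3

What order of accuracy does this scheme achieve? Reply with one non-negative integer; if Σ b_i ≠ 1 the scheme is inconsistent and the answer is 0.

1

b = (-1/4, -7/4, 3)
c = (0, -1, 43/18)
Ac = (0, 0, -1/2)
Σ b_i: (-1/4)·1 + (-7/4)·1 + 3·1 = 1 ✓
b·c: (-7/4)·(-1) + 3·43/18 = 107/12 ≠ 1/2 ⇒ order 1.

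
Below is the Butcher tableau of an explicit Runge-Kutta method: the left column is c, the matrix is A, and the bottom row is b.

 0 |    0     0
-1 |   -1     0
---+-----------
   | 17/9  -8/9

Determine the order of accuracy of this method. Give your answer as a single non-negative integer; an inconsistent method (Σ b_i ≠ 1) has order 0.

1

b = (17/9, -8/9)
c = (0, -1)
Σ b_i: 17/9·1 + (-8/9)·1 = 1 ✓
b·c: (-8/9)·(-1) = 8/9 ≠ 1/2 ⇒ order 1.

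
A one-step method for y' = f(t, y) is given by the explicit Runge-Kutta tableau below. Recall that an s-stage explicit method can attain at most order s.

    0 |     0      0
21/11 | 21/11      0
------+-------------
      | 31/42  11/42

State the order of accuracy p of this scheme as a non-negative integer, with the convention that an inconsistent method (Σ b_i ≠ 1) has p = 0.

2

b = (31/42, 11/42)
c = (0, 21/11)
Σ b_i: 31/42·1 + 11/42·1 = 1 ✓
b·c: 11/42·21/11 = 1/2 ✓; 2 stages ⇒ order 2.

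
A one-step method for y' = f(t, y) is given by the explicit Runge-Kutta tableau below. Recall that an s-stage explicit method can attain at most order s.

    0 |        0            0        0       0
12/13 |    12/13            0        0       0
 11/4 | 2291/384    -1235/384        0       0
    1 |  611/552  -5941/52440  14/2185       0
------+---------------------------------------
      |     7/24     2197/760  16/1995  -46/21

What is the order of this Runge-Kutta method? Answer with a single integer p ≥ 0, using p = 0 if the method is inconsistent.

4

b = (7/24, 2197/760, 16/1995, -46/21)
c = (0, 12/13, 11/4, 1)
Ac = (0, 0, -95/32, -2/23)
Σ b_i: 7/24·1 + 2197/760·1 + 16/1995·1 + (-46/21)·1 = 1 ✓
b·c: 2197/760·12/13 + 16/1995·11/4 + (-46/21)·1 = 1/2 ✓
b·c²: 2197/760·144/169 + 16/1995·121/16 + (-46/21)·1 = 1/3 ✓
b·Ac: 16/1995·(-95/32) + (-46/21)·(-2/23) = 1/6 ✓
b·c³: 2197/760·1728/2197 + 16/1995·1331/64 + (-46/21)·1 = 1/4 ✓
b·(c∘Ac): 16/1995·(-1045/128) + (-46/21)·(-2/23) = 1/8 ✓
b·Ac²: 16/1995·(-285/104) + (-46/21)·(-5/104) = 1/12 ✓
b·A²c: (-46/21)·(-7/368) = 1/24 ✓; 4 stages ⇒ order 4.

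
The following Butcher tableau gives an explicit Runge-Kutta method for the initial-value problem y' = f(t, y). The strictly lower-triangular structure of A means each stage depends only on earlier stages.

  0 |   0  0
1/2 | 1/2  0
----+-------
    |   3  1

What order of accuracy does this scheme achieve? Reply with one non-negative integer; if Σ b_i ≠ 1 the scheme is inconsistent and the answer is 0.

b = (3, 1)
c = (0, 1/2)
Σ b_i: 3·1 + 1·1 = 4 ≠ 1 ⇒ order 0.

0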